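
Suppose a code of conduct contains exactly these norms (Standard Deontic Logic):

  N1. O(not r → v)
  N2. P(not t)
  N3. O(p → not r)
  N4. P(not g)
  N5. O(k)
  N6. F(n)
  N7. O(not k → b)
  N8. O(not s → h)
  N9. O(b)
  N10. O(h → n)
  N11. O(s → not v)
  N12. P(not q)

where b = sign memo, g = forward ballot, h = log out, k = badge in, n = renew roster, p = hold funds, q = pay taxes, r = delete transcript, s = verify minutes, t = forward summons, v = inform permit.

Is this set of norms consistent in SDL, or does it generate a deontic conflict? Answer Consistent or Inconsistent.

Premise 7 is O(not k → b); even if O(b) held, inferring O(not k) would be affirming the consequent — invalid.
So O(not k) is not derivable, and the apparent clash with O(k) does not arise.
A world satisfying every obligation exists (e.g. b=true, g=false, h=false, k=true, n=false, p=false, q=false, r=true, s=true, t=false, v=false); no atom is both obligatory and forbidden, so the set is consistent.

Consistent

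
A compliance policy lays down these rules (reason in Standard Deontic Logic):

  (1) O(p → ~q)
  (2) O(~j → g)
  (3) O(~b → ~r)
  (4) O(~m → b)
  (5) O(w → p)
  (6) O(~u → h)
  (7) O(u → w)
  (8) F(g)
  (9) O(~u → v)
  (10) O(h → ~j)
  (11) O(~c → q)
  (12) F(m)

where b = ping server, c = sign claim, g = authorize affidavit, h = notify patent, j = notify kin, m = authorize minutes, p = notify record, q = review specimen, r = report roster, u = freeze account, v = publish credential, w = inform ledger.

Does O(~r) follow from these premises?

No

Premise 3 is O(~b → ~r), but O(~b) is not derivable from the premises, so it does not yield O(~r).
No other premise forces O(~r). An ideal world satisfying every premise can still have ~r false, so O(~r) is not derivable.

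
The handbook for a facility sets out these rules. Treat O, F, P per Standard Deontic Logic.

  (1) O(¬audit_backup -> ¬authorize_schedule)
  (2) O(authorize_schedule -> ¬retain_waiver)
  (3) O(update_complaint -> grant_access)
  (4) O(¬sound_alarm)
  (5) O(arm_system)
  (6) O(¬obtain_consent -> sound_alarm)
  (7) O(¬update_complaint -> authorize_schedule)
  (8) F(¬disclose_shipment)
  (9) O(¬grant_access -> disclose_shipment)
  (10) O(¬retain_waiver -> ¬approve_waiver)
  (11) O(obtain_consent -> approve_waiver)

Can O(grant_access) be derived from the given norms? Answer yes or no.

Yes

Premise 4 states O(¬sound_alarm) outright.
Premise 6 is O(¬obtain_consent -> sound_alarm); contrapositively O(¬sound_alarm -> obtain_consent). Since O(¬sound_alarm) holds, K gives O(obtain_consent).
Premise 11 is O(obtain_consent -> approve_waiver); since O(obtain_consent), deontic closure gives O(approve_waiver).
The contrapositive of premise 10 (O(¬retain_waiver -> ¬approve_waiver)) is O(approve_waiver -> retain_waiver), and O(approve_waiver) is already established, so O(retain_waiver).
The contrapositive of premise 2 (O(authorize_schedule -> ¬retain_waiver)) is O(retain_waiver -> ¬authorize_schedule), and O(retain_waiver) is already established, so O(¬authorize_schedule).
Premise 7, O(¬update_complaint -> authorize_schedule), contraposes to O(¬authorize_schedule -> update_complaint); with O(¬authorize_schedule) we get O(update_complaint).
With premise 3, O(update_complaint -> grant_access), the K-axiom yields O(grant_access).
Premises 1, 5, 8, 9 do not contribute to this derivation.
So O(grant_access) follows.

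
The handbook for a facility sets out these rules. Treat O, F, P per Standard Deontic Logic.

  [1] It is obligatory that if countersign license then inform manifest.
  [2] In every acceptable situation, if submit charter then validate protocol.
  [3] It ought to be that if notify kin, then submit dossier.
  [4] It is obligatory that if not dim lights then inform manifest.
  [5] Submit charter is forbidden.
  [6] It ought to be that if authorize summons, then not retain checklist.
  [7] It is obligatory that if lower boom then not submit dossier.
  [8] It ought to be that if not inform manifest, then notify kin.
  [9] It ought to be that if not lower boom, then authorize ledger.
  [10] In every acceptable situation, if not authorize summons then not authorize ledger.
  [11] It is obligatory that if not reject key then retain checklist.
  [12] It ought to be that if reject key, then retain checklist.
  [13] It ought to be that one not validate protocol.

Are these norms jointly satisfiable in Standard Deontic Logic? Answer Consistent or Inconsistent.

Consistent

Premise 2 is O(submit_charter → validate_protocol), but O(submit_charter) is not derivable from the premises, so it does not yield O(validate_protocol).
So O(validate_protocol) is not derivable, and the apparent clash with O(¬validate_protocol) does not arise.
A world satisfying every obligation exists (e.g. authorize_ledger=false, authorize_summons=false, countersign_license=false, dim_lights=false, inform_manifest=true, lower_boom=true, notify_kin=false, reject_key=false, retain_checklist=true, submit_charter=false, submit_dossier=false, validate_protocol=false); no atom is both obligatory and forbidden, so the set is consistent.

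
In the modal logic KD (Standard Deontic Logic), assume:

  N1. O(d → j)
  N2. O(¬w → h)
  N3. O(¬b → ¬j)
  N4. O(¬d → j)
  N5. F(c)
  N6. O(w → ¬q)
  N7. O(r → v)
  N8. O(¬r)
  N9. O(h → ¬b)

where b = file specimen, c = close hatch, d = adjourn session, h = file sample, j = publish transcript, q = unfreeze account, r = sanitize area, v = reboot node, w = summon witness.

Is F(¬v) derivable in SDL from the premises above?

Premise 7 is O(r → v), but O(r) is not derivable from the premises, so it does not yield O(v).
No other premise forces O(v). An ideal world satisfying every premise can still have ¬v true, so F(¬v) is not derivable.

No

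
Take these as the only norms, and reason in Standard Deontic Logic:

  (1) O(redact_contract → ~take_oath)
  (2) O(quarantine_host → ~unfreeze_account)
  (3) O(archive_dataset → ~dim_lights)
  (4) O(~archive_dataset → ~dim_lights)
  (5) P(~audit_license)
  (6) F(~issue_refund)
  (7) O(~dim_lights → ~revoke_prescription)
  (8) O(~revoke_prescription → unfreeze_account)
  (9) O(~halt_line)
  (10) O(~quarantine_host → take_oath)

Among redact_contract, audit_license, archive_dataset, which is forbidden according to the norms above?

Premises 4 and 3 cover both cases: O(~archive_dataset → ~dim_lights) and O(archive_dataset → ~dim_lights). Since ~archive_dataset ∨ archive_dataset is a tautology, O(~dim_lights) follows.
Applying K to premise 7 (O(~dim_lights → ~revoke_prescription)) and O(~dim_lights) yields O(~revoke_prescription).
Applying K to premise 8 (O(~revoke_prescription → unfreeze_account)) and O(~revoke_prescription) yields O(unfreeze_account).
Premise 2, O(quarantine_host → ~unfreeze_account), contraposes to O(unfreeze_account → ~quarantine_host); with O(unfreeze_account) we get O(~quarantine_host).
From O(~quarantine_host) and premise 10, O(~quarantine_host → take_oath), we obtain O(take_oath).
Premise 1, O(redact_contract → ~take_oath), contraposes to O(take_oath → ~redact_contract); with O(take_oath) we get O(~redact_contract).
So O(~redact_contract) holds, i.e. redact_contract is forbidden. None of the other listed options is forbidden under the premises.

redact_contract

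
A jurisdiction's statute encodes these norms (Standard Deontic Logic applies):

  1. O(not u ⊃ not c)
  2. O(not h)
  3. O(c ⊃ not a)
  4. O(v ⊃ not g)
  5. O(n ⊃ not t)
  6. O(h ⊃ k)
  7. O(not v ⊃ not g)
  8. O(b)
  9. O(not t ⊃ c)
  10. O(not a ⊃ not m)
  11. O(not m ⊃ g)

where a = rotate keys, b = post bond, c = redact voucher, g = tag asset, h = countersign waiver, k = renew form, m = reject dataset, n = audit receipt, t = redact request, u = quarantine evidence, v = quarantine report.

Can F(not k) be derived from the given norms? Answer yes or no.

Premise 6 is O(h ⊃ k), but O(h) is not derivable from the premises, so it does not yield O(k).
No other premise forces O(k). An ideal world satisfying every premise can still have not k true, so F(not k) is not derivable.

No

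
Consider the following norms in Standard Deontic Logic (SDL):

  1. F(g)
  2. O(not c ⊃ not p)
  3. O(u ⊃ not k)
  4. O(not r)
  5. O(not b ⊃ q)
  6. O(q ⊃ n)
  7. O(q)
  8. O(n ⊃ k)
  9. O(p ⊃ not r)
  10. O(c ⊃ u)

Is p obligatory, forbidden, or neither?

Premise 7 states O(q) outright.
With premise 6, O(q ⊃ n), the K-axiom yields O(n).
With premise 8, O(n ⊃ k), the K-axiom yields O(k).
Premise 3 is O(u ⊃ not k); contrapositively O(k ⊃ not u). Since O(k) holds, K gives O(not u).
Premise 10 is O(c ⊃ u); contrapositively O(not u ⊃ not c). Since O(not u) holds, K gives O(not c).
Premise 2 is O(not c ⊃ not p); since O(not c), deontic closure gives O(not p).
Premises 1, 4, 5, 9 do not contribute to this derivation.
Thus O(not p), which is F(p): p is forbidden.

Forbidden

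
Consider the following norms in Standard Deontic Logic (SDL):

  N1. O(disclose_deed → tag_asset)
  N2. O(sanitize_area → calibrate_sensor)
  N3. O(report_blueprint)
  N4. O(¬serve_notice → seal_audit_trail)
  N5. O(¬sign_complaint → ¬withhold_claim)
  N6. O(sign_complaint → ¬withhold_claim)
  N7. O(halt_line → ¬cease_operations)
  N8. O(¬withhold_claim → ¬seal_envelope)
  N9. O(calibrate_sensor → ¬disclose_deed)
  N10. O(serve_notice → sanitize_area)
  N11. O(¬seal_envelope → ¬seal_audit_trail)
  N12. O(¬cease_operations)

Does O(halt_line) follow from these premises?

Premise 7 is O(halt_line → ¬cease_operations); even if O(¬cease_operations) held, inferring O(halt_line) would be affirming the consequent — invalid.
No other premise forces O(halt_line). An ideal world satisfying every premise can still have halt_line false, so O(halt_line) is not derivable.

No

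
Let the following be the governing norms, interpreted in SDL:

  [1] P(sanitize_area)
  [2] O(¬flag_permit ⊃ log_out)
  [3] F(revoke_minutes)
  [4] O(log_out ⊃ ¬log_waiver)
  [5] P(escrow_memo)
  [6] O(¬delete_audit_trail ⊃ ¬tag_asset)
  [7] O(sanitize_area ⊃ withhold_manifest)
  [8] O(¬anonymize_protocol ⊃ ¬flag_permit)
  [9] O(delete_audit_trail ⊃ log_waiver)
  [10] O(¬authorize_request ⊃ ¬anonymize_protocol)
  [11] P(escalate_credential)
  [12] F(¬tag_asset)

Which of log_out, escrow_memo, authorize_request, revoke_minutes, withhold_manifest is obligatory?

authorize_request

F(¬tag_asset) at premise 12 means O(tag_asset).
Premise 6, O(¬delete_audit_trail ⊃ ¬tag_asset), contraposes to O(tag_asset ⊃ delete_audit_trail); with O(tag_asset) we get O(delete_audit_trail).
Premise 9 is O(delete_audit_trail ⊃ log_waiver); since O(delete_audit_trail), deontic closure gives O(log_waiver).
Premise 4, O(log_out ⊃ ¬log_waiver), contraposes to O(log_waiver ⊃ ¬log_out); with O(log_waiver) we get O(¬log_out).
The contrapositive of premise 2 (O(¬flag_permit ⊃ log_out)) is O(¬log_out ⊃ flag_permit), and O(¬log_out) is already established, so O(flag_permit).
The contrapositive of premise 8 (O(¬anonymize_protocol ⊃ ¬flag_permit)) is O(flag_permit ⊃ anonymize_protocol), and O(flag_permit) is already established, so O(anonymize_protocol).
The contrapositive of premise 10 (O(¬authorize_request ⊃ ¬anonymize_protocol)) is O(anonymize_protocol ⊃ authorize_request), and O(anonymize_protocol) is already established, so O(authorize_request).
So O(authorize_request) holds — authorize_request is obligatory. None of the other listed options is made obligatory by any chain of premises.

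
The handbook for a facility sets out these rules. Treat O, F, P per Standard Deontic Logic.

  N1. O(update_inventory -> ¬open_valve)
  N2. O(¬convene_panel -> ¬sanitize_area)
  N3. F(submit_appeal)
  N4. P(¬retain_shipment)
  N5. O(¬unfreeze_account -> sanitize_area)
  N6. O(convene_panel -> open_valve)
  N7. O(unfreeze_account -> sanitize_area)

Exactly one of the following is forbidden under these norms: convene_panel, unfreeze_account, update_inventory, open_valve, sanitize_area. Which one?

update_inventory

Premises 7 and 5 are O(unfreeze_account -> sanitize_area) and O(¬unfreeze_account -> sanitize_area); every ideal world satisfies unfreeze_account or ¬unfreeze_account, so in either case sanitize_area holds — hence O(sanitize_area).
Premise 2, O(¬convene_panel -> ¬sanitize_area), contraposes to O(sanitize_area -> convene_panel); with O(sanitize_area) we get O(convene_panel).
With premise 6, O(convene_panel -> open_valve), the K-axiom yields O(open_valve).
The contrapositive of premise 1 (O(update_inventory -> ¬open_valve)) is O(open_valve -> ¬update_inventory), and O(open_valve) is already established, so O(¬update_inventory).
So O(¬update_inventory) holds, i.e. update_inventory is forbidden. None of the other listed options is forbidden under the premises.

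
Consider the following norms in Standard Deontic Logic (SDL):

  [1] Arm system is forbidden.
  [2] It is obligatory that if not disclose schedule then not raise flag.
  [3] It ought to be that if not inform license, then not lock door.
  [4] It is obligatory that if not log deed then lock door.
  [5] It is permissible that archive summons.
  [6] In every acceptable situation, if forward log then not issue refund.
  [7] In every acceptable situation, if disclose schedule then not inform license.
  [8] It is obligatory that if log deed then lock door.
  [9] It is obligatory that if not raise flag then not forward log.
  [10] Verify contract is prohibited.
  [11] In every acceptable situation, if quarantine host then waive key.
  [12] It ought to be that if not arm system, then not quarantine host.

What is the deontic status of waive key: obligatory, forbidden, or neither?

Neither

Premise 11 is O(quarantine_host → waive_key), but O(quarantine_host) is not derivable from the premises, so it does not yield O(waive_key).
No premise or chain of K-axiom applications forces O(waive_key), and none forces O(¬waive_key). So waive_key is neither obligatory nor forbidden under these norms.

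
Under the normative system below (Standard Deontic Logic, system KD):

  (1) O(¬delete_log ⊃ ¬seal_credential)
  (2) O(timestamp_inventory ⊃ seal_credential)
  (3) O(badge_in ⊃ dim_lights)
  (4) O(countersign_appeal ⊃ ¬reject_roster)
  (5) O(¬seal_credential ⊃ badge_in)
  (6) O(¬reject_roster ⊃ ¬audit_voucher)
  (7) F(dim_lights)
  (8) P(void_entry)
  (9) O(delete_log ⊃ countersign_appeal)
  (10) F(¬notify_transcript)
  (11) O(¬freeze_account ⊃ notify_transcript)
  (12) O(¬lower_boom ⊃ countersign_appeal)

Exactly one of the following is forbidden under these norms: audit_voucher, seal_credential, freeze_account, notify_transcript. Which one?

audit_voucher

Premise 7, F(dim_lights), is equivalent to O(¬dim_lights).
Premise 3 is O(badge_in ⊃ dim_lights); contrapositively O(¬dim_lights ⊃ ¬badge_in). Since O(¬dim_lights) holds, K gives O(¬badge_in).
Premise 5, O(¬seal_credential ⊃ badge_in), contraposes to O(¬badge_in ⊃ seal_credential); with O(¬badge_in) we get O(seal_credential).
Premise 1, O(¬delete_log ⊃ ¬seal_credential), contraposes to O(seal_credential ⊃ delete_log); with O(seal_credential) we get O(delete_log).
With premise 9, O(delete_log ⊃ countersign_appeal), the K-axiom yields O(countersign_appeal).
Applying K to premise 4 (O(countersign_appeal ⊃ ¬reject_roster)) and O(countersign_appeal) yields O(¬reject_roster).
From O(¬reject_roster) and premise 6, O(¬reject_roster ⊃ ¬audit_voucher), we obtain O(¬audit_voucher).
So O(¬audit_voucher) holds, i.e. audit_voucher is forbidden. None of the other listed options is forbidden under the premises.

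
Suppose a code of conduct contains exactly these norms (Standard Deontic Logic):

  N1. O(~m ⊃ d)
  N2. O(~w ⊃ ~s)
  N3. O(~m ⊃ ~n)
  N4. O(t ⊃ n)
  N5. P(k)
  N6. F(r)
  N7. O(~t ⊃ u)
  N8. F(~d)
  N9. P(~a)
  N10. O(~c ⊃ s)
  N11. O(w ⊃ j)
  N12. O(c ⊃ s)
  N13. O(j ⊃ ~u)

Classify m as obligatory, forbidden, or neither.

Obligatory

Premises 10 and 12 are O(~c ⊃ s) and O(c ⊃ s); every ideal world satisfies ~c or c, so in either case s holds — hence O(s).
Premise 2 is O(~w ⊃ ~s); contrapositively O(s ⊃ w). Since O(s) holds, K gives O(w).
Applying K to premise 11 (O(w ⊃ j)) and O(w) yields O(j).
With premise 13, O(j ⊃ ~u), the K-axiom yields O(~u).
The contrapositive of premise 7 (O(~t ⊃ u)) is O(~u ⊃ t), and O(~u) is already established, so O(t).
Applying K to premise 4 (O(t ⊃ n)) and O(t) yields O(n).
The contrapositive of premise 3 (O(~m ⊃ ~n)) is O(n ⊃ m), and O(n) is already established, so O(m).
Premises 1, 5, 6, 8, 9 do not contribute to this derivation.
Hence m is obligatory.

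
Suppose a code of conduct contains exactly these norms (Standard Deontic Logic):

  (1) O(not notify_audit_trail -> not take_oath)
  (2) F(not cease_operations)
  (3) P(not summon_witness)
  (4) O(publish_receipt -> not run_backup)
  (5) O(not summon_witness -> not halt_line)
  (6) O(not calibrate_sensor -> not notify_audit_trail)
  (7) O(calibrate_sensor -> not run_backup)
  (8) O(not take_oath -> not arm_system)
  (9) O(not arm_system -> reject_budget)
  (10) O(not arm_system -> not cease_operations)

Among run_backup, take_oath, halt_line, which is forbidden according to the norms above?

run_backup

Premise 2, F(not cease_operations), is equivalent to O(cease_operations).
Premise 10, O(not arm_system -> not cease_operations), contraposes to O(cease_operations -> arm_system); with O(cease_operations) we get O(arm_system).
The contrapositive of premise 8 (O(not take_oath -> not arm_system)) is O(arm_system -> take_oath), and O(arm_system) is already established, so O(take_oath).
Premise 1, O(not notify_audit_trail -> not take_oath), contraposes to O(take_oath -> notify_audit_trail); with O(take_oath) we get O(notify_audit_trail).
Premise 6, O(not calibrate_sensor -> not notify_audit_trail), contraposes to O(notify_audit_trail -> calibrate_sensor); with O(notify_audit_trail) we get O(calibrate_sensor).
Premise 7 is O(calibrate_sensor -> not run_backup); since O(calibrate_sensor), deontic closure gives O(not run_backup).
So O(not run_backup) holds, i.e. run_backup is forbidden. None of the other listed options is forbidden under the premises.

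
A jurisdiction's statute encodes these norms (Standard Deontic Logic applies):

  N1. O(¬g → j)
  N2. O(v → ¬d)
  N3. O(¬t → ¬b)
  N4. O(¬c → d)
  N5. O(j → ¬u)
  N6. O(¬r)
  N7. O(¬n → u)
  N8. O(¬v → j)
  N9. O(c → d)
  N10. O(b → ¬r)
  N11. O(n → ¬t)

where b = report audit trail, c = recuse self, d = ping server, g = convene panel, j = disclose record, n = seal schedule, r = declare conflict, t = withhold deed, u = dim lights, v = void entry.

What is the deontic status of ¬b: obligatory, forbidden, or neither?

Obligatory

Premises 9 and 4 are O(c → d) and O(¬c → d); every ideal world satisfies c or ¬c, so in either case d holds — hence O(d).
Premise 2, O(v → ¬d), contraposes to O(d → ¬v); with O(d) we get O(¬v).
Premise 8 is O(¬v → j); since O(¬v), deontic closure gives O(j).
From O(j) and premise 5, O(j → ¬u), we obtain O(¬u).
The contrapositive of premise 7 (O(¬n → u)) is O(¬u → n), and O(¬u) is already established, so O(n).
With premise 11, O(n → ¬t), the K-axiom yields O(¬t).
From O(¬t) and premise 3, O(¬t → ¬b), we obtain O(¬b).
Premises 1, 6, 10 do not contribute to this derivation.
Hence ¬b is obligatory.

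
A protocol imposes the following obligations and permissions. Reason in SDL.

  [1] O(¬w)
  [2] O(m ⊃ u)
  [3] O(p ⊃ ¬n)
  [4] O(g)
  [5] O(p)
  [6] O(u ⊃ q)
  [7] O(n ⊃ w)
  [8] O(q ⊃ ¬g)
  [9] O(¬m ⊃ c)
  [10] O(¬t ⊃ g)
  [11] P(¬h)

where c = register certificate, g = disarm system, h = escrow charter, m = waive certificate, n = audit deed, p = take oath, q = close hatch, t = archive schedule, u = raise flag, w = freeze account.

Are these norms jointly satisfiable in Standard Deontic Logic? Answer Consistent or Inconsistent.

Premise 7 is O(n ⊃ w), but O(n) is not derivable from the premises, so it does not yield O(w).
So O(w) is not derivable, and the apparent clash with O(¬w) does not arise.
A world satisfying every obligation exists (e.g. c=true, g=true, h=false, m=false, n=false, p=true, q=false, t=false, u=false, w=false); no atom is both obligatory and forbidden, so the set is consistent.

Consistent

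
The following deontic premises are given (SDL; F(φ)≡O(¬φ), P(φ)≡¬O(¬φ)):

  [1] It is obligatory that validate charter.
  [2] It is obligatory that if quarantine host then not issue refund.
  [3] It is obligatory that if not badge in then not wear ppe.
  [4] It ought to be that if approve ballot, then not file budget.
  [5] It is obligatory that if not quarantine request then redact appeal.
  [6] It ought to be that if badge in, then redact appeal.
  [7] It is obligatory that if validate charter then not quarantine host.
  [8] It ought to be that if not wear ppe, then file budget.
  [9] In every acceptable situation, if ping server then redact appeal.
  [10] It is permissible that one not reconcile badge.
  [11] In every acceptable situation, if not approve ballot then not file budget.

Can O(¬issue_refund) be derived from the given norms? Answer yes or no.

Premise 2 is O(quarantine_host → ¬issue_refund), but O(quarantine_host) is not derivable from the premises, so it does not yield O(¬issue_refund).
No other premise forces O(¬issue_refund). An ideal world satisfying every premise can still have ¬issue_refund false, so O(¬issue_refund) is not derivable.

No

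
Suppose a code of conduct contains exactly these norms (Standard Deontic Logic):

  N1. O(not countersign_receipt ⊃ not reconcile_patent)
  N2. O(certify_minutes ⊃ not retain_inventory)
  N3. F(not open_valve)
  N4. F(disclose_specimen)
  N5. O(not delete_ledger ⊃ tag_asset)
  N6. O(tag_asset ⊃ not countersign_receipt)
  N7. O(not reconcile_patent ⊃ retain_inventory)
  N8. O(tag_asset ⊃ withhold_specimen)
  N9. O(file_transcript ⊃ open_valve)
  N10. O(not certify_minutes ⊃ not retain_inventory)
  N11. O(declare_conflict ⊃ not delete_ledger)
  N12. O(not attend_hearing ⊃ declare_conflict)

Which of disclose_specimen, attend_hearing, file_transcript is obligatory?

By case analysis on not certify_minutes: premise 10 gives O(not certify_minutes ⊃ not retain_inventory) and premise 2 gives O(certify_minutes ⊃ not retain_inventory), so O(not retain_inventory) either way.
Premise 7, O(not reconcile_patent ⊃ retain_inventory), contraposes to O(not retain_inventory ⊃ reconcile_patent); with O(not retain_inventory) we get O(reconcile_patent).
Premise 1 is O(not countersign_receipt ⊃ not reconcile_patent); contrapositively O(reconcile_patent ⊃ countersign_receipt). Since O(reconcile_patent) holds, K gives O(countersign_receipt).
The contrapositive of premise 6 (O(tag_asset ⊃ not countersign_receipt)) is O(countersign_receipt ⊃ not tag_asset), and O(countersign_receipt) is already established, so O(not tag_asset).
The contrapositive of premise 5 (O(not delete_ledger ⊃ tag_asset)) is O(not tag_asset ⊃ delete_ledger), and O(not tag_asset) is already established, so O(delete_ledger).
The contrapositive of premise 11 (O(declare_conflict ⊃ not delete_ledger)) is O(delete_ledger ⊃ not declare_conflict), and O(delete_ledger) is already established, so O(not declare_conflict).
Premise 12, O(not attend_hearing ⊃ declare_conflict), contraposes to O(not declare_conflict ⊃ attend_hearing); with O(not declare_conflict) we get O(attend_hearing).
So O(attend_hearing) holds — attend_hearing is obligatory. None of the other listed options is made obligatory by any chain of premises.

attend_hearing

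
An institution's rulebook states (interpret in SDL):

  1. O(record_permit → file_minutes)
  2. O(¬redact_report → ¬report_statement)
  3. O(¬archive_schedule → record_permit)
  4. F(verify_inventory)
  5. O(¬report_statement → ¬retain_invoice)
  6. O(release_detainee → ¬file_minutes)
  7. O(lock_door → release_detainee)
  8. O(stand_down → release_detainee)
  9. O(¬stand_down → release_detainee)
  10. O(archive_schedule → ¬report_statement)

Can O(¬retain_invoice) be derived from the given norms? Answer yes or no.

Yes

Premises 9 and 8 cover both cases: O(¬stand_down → release_detainee) and O(stand_down → release_detainee). Since ¬stand_down ∨ stand_down is a tautology, O(release_detainee) follows.
Applying K to premise 6 (O(release_detainee → ¬file_minutes)) and O(release_detainee) yields O(¬file_minutes).
The contrapositive of premise 1 (O(record_permit → file_minutes)) is O(¬file_minutes → ¬record_permit), and O(¬file_minutes) is already established, so O(¬record_permit).
Premise 3, O(¬archive_schedule → record_permit), contraposes to O(¬record_permit → archive_schedule); with O(¬record_permit) we get O(archive_schedule).
With premise 10, O(archive_schedule → ¬report_statement), the K-axiom yields O(¬report_statement).
From O(¬report_statement) and premise 5, O(¬report_statement → ¬retain_invoice), we obtain O(¬retain_invoice).
Premises 2, 4, 7 do not contribute to this derivation.
So O(¬retain_invoice) follows.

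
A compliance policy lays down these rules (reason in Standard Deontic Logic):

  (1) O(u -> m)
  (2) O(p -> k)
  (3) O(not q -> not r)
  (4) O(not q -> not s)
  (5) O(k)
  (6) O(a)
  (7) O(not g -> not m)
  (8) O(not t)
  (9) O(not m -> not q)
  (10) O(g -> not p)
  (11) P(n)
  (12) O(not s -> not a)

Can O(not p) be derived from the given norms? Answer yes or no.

Yes

Premise 6 gives O(a).
Premise 12, O(not s -> not a), contraposes to O(a -> s); with O(a) we get O(s).
Premise 4 is O(not q -> not s); contrapositively O(s -> q). Since O(s) holds, K gives O(q).
The contrapositive of premise 9 (O(not m -> not q)) is O(q -> m), and O(q) is already established, so O(m).
The contrapositive of premise 7 (O(not g -> not m)) is O(m -> g), and O(m) is already established, so O(g).
Applying K to premise 10 (O(g -> not p)) and O(g) yields O(not p).
Premises 1, 2, 3, 5, 8, 11 do not contribute to this derivation.
So O(not p) follows.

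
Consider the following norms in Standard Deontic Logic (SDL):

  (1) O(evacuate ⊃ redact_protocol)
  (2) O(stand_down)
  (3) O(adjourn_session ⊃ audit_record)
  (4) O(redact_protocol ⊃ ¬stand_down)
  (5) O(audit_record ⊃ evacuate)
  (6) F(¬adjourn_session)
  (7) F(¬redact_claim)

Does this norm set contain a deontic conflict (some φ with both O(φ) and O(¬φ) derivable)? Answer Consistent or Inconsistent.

Inconsistent

Premise 2 gives O(stand_down).
Premise 4, O(redact_protocol ⊃ ¬stand_down), contraposes to O(stand_down ⊃ ¬redact_protocol); with O(stand_down) we get O(¬redact_protocol).
The contrapositive of premise 1 (O(evacuate ⊃ redact_protocol)) is O(¬redact_protocol ⊃ ¬evacuate), and O(¬redact_protocol) is already established, so O(¬evacuate).
Premise 5, O(audit_record ⊃ evacuate), contraposes to O(¬evacuate ⊃ ¬audit_record); with O(¬evacuate) we get O(¬audit_record).
Premise 3 is O(adjourn_session ⊃ audit_record); contrapositively O(¬audit_record ⊃ ¬adjourn_session). Since O(¬audit_record) holds, K gives O(¬adjourn_session).
However, F(¬adjourn_session) at premise 6 amounts to O(adjourn_session).
We now have both O(¬adjourn_session) and O(adjourn_session) — adjourn_session is simultaneously obligatory and forbidden, violating the D-axiom.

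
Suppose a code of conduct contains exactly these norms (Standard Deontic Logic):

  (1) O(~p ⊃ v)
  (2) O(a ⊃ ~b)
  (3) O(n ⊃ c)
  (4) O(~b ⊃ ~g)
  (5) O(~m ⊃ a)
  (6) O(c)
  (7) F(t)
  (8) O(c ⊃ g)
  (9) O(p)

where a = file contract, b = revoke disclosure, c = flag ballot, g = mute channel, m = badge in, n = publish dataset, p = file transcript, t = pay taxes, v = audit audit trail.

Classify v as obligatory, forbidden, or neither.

Premise 1 is O(~p ⊃ v), but O(~p) is not derivable from the premises, so it does not yield O(v).
No premise or chain of K-axiom applications forces O(v), and none forces O(~v). So v is neither obligatory nor forbidden under these norms.

Neither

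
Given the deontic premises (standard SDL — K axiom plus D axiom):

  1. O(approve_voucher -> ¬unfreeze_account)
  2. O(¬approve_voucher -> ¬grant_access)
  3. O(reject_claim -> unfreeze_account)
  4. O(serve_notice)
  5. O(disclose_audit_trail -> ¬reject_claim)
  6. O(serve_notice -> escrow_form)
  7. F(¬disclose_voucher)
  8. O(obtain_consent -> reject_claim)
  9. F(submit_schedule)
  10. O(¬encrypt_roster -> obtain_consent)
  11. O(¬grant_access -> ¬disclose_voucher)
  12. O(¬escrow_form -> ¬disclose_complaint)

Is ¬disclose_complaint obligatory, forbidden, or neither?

Premise 12 is O(¬escrow_form -> ¬disclose_complaint), but O(¬escrow_form) is not derivable from the premises, so it does not yield O(¬disclose_complaint).
No premise or chain of K-axiom applications forces O(¬disclose_complaint), and none forces O(disclose_complaint). So ¬disclose_complaint is neither obligatory nor forbidden under these norms.

Neither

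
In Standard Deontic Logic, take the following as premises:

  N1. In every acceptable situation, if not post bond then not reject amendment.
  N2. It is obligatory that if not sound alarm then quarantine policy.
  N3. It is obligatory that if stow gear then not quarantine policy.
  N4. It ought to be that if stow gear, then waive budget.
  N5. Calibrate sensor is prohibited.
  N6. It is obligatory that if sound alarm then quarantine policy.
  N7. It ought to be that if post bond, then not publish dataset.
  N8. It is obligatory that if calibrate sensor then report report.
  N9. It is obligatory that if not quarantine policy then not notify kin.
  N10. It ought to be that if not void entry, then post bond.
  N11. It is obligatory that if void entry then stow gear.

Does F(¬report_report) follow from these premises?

Premise 8 is O(calibrate_sensor → report_report), but O(calibrate_sensor) is not derivable from the premises, so it does not yield O(report_report).
No other premise forces O(report_report). An ideal world satisfying every premise can still have ¬report_report true, so F(¬report_report) is not derivable.

No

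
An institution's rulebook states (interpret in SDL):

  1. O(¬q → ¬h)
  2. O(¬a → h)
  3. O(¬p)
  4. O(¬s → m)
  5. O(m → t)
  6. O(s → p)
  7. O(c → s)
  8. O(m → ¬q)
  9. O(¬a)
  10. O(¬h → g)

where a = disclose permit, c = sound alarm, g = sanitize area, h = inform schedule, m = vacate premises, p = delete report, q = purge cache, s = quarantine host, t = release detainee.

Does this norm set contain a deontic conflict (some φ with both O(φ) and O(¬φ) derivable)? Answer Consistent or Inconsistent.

Inconsistent

Premise 9 gives O(¬a).
Premise 2 is O(¬a → h); since O(¬a), deontic closure gives O(h).
The contrapositive of premise 1 (O(¬q → ¬h)) is O(h → q), and O(h) is already established, so O(q).
Premise 8 is O(m → ¬q); contrapositively O(q → ¬m). Since O(q) holds, K gives O(¬m).
Premise 4 is O(¬s → m); contrapositively O(¬m → s). Since O(¬m) holds, K gives O(s).
From O(s) and premise 6, O(s → p), we obtain O(p).
But premise 3 directly asserts O(¬p).
We now have both O(p) and O(¬p) — p is simultaneously obligatory and forbidden, violating the D-axiom.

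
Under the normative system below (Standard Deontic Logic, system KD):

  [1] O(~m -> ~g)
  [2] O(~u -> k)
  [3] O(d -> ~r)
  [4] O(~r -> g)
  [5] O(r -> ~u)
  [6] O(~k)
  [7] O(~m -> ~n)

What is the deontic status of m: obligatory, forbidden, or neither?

Premise 6 gives O(~k).
The contrapositive of premise 2 (O(~u -> k)) is O(~k -> u), and O(~k) is already established, so O(u).
Premise 5, O(r -> ~u), contraposes to O(u -> ~r); with O(u) we get O(~r).
With premise 4, O(~r -> g), the K-axiom yields O(g).
The contrapositive of premise 1 (O(~m -> ~g)) is O(g -> m), and O(g) is already established, so O(m).
Premises 3, 7 do not contribute to this derivation.
Hence m is obligatory.

Obligatory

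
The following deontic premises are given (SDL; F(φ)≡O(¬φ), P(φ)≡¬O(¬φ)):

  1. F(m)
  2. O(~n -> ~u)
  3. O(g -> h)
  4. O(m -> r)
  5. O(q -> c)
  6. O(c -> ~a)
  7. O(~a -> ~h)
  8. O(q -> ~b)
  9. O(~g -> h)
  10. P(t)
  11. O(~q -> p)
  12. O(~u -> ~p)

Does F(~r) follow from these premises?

No

Premise 4 is O(m -> r), but O(m) is not derivable from the premises, so it does not yield O(r).
No other premise forces O(r). An ideal world satisfying every premise can still have ~r true, so F(~r) is not derivable.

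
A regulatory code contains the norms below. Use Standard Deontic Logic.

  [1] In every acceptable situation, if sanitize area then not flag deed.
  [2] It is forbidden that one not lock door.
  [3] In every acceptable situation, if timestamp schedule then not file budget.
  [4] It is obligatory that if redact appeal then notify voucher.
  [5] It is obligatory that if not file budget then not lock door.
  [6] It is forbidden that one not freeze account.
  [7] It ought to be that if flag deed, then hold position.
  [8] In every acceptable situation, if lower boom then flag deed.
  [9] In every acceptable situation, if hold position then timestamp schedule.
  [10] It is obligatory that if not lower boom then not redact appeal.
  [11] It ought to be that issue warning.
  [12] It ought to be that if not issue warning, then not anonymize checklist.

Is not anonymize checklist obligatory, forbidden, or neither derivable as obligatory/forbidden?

Premise 12 is O(¬issue_warning → ¬anonymize_checklist), but O(¬issue_warning) is not derivable from the premises, so it does not yield O(¬anonymize_checklist).
No premise or chain of K-axiom applications forces O(¬anonymize_checklist), and none forces O(anonymize_checklist). So ¬anonymize_checklist is neither obligatory nor forbidden under these norms.

Neither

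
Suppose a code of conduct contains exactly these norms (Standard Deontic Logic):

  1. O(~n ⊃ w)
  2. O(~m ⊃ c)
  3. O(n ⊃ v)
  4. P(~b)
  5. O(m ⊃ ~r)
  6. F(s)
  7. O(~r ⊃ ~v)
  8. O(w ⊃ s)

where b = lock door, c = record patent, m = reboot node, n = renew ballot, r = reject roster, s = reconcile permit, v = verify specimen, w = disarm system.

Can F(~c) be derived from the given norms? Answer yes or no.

Yes

Premise 6, F(s), is equivalent to O(~s).
The contrapositive of premise 8 (O(w ⊃ s)) is O(~s ⊃ ~w), and O(~s) is already established, so O(~w).
Premise 1, O(~n ⊃ w), contraposes to O(~w ⊃ n); with O(~w) we get O(n).
With premise 3, O(n ⊃ v), the K-axiom yields O(v).
Premise 7 is O(~r ⊃ ~v); contrapositively O(v ⊃ r). Since O(v) holds, K gives O(r).
The contrapositive of premise 5 (O(m ⊃ ~r)) is O(r ⊃ ~m), and O(r) is already established, so O(~m).
Applying K to premise 2 (O(~m ⊃ c)) and O(~m) yields O(c).
Premise 4 does not contribute to this derivation.
So O(c) holds, i.e. F(~c). The claim follows.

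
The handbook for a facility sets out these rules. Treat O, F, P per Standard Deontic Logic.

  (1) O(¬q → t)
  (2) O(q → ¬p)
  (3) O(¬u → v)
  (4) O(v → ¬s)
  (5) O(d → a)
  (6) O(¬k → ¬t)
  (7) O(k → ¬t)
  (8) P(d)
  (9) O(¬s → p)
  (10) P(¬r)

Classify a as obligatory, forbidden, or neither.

Neither

Premise 5 is O(d → a), but O(d) is not derivable from the premises (the permission P(d) asserts only ¬O(¬d), not O(d)), so it does not yield O(a).
No premise or chain of K-axiom applications forces O(a), and none forces O(¬a). So a is neither obligatory nor forbidden under these norms.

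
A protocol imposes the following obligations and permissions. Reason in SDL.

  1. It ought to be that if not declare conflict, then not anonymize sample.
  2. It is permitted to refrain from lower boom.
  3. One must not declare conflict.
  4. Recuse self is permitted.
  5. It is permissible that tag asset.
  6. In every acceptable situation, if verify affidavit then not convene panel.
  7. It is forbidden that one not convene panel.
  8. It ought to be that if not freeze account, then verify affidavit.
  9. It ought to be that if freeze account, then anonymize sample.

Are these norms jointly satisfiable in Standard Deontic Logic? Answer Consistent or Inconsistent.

Inconsistent

Premise 7, F(¬convene_panel), is equivalent to O(convene_panel).
The contrapositive of premise 6 (O(verify_affidavit → ¬convene_panel)) is O(convene_panel → ¬verify_affidavit), and O(convene_panel) is already established, so O(¬verify_affidavit).
Premise 8, O(¬freeze_account → verify_affidavit), contraposes to O(¬verify_affidavit → freeze_account); with O(¬verify_affidavit) we get O(freeze_account).
From O(freeze_account) and premise 9, O(freeze_account → anonymize_sample), we obtain O(anonymize_sample).
Premise 1 is O(¬declare_conflict → ¬anonymize_sample); contrapositively O(anonymize_sample → declare_conflict). Since O(anonymize_sample) holds, K gives O(declare_conflict).
But premise 3, F(declare_conflict), means O(¬declare_conflict).
We now have both O(declare_conflict) and O(¬declare_conflict) — declare_conflict is simultaneously obligatory and forbidden, violating the D-axiom.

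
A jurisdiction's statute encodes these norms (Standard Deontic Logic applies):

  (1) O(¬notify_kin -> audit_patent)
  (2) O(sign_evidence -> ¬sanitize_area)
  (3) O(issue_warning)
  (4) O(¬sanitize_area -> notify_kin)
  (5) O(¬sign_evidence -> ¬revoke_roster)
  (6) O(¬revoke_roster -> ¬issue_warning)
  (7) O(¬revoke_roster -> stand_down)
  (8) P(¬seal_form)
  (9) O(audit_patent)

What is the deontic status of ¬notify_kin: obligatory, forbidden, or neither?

Forbidden

From premise 3 we have O(issue_warning).
Premise 6 is O(¬revoke_roster -> ¬issue_warning); contrapositively O(issue_warning -> revoke_roster). Since O(issue_warning) holds, K gives O(revoke_roster).
Premise 5, O(¬sign_evidence -> ¬revoke_roster), contraposes to O(revoke_roster -> sign_evidence); with O(revoke_roster) we get O(sign_evidence).
Premise 2 is O(sign_evidence -> ¬sanitize_area); since O(sign_evidence), deontic closure gives O(¬sanitize_area).
From O(¬sanitize_area) and premise 4, O(¬sanitize_area -> notify_kin), we obtain O(notify_kin).
Premises 1, 7, 8, 9 do not contribute to this derivation.
Thus O(notify_kin), which is F(¬notify_kin): ¬notify_kin is forbidden.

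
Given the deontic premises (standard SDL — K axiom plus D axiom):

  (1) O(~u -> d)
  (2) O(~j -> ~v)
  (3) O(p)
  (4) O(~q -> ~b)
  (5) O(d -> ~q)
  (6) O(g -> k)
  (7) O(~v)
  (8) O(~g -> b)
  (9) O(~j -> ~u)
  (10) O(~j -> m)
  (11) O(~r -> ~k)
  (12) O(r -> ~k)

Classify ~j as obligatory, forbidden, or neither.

Premises 11 and 12 cover both cases: O(~r -> ~k) and O(r -> ~k). Since ~r ∨ r is a tautology, O(~k) follows.
Premise 6 is O(g -> k); contrapositively O(~k -> ~g). Since O(~k) holds, K gives O(~g).
Premise 8 is O(~g -> b); since O(~g), deontic closure gives O(b).
Premise 4, O(~q -> ~b), contraposes to O(b -> q); with O(b) we get O(q).
Premise 5 is O(d -> ~q); contrapositively O(q -> ~d). Since O(q) holds, K gives O(~d).
Premise 1 is O(~u -> d); contrapositively O(~d -> u). Since O(~d) holds, K gives O(u).
Premise 9 is O(~j -> ~u); contrapositively O(u -> j). Since O(u) holds, K gives O(j).
Premises 2, 3, 7, 10 do not contribute to this derivation.
Thus O(j), which is F(~j): ~j is forbidden.

Forbidden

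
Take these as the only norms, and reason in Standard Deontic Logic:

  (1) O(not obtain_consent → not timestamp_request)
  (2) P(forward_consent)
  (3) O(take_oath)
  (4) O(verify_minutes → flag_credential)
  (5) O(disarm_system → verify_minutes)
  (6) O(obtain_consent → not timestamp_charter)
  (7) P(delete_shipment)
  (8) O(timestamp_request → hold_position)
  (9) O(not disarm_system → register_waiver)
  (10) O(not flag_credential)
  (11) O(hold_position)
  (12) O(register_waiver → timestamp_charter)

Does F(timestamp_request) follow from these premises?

Yes

Premise 10 gives O(not flag_credential).
The contrapositive of premise 4 (O(verify_minutes → flag_credential)) is O(not flag_credential → not verify_minutes), and O(not flag_credential) is already established, so O(not verify_minutes).
Premise 5, O(disarm_system → verify_minutes), contraposes to O(not verify_minutes → not disarm_system); with O(not verify_minutes) we get O(not disarm_system).
From O(not disarm_system) and premise 9, O(not disarm_system → register_waiver), we obtain O(register_waiver).
Premise 12 is O(register_waiver → timestamp_charter); since O(register_waiver), deontic closure gives O(timestamp_charter).
The contrapositive of premise 6 (O(obtain_consent → not timestamp_charter)) is O(timestamp_charter → not obtain_consent), and O(timestamp_charter) is already established, so O(not obtain_consent).
With premise 1, O(not obtain_consent → not timestamp_request), the K-axiom yields O(not timestamp_request).
Premises 2, 3, 7, 8, 11 do not contribute to this derivation.
So O(not timestamp_request) holds, i.e. F(timestamp_request). The claim follows.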